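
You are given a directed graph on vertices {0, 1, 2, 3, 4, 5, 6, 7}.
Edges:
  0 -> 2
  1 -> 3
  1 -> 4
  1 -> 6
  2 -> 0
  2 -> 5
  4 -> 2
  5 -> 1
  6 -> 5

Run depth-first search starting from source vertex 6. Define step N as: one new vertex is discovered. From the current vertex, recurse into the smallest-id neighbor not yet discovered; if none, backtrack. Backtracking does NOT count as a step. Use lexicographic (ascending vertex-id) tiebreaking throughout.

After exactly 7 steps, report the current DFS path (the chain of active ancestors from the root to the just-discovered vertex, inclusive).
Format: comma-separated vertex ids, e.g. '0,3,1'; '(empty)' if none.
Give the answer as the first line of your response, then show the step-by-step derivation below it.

6,5,1,4,2,0

step 1: discover 6; path=6; order=6
step 2: discover 5; path=6>5; order=6,5
step 3: discover 1; path=6>5>1; order=6,5,1
step 4: discover 3; path=6>5>1>3; order=6,5,1,3
step 5: discover 4; path=6>5>1>4; order=6,5,1,3,4
step 6: discover 2; path=6>5>1>4>2; order=6,5,1,3,4,2
step 7: discover 0; path=6>5>1>4>2>0; order=6,5,1,3,4,2,0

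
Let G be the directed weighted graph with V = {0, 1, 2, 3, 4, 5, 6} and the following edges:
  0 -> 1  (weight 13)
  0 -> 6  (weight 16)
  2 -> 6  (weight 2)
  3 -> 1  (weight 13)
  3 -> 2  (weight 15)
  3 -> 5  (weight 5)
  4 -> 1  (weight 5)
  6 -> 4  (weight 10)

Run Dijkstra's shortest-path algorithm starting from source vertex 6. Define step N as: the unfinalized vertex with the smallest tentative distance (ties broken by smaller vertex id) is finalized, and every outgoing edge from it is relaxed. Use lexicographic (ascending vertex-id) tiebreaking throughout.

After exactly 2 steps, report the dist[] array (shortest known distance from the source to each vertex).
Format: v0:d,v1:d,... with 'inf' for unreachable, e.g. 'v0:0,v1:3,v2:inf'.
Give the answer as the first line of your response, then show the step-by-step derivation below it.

v0:inf,v1:15,v2:inf,v3:inf,v4:10,v5:inf,v6:0

step 1: dist = v0:inf,v1:inf,v2:inf,v3:inf,v4:10,v5:inf,v6:0
step 2: dist = v0:inf,v1:15,v2:inf,v3:inf,v4:10,v5:inf,v6:0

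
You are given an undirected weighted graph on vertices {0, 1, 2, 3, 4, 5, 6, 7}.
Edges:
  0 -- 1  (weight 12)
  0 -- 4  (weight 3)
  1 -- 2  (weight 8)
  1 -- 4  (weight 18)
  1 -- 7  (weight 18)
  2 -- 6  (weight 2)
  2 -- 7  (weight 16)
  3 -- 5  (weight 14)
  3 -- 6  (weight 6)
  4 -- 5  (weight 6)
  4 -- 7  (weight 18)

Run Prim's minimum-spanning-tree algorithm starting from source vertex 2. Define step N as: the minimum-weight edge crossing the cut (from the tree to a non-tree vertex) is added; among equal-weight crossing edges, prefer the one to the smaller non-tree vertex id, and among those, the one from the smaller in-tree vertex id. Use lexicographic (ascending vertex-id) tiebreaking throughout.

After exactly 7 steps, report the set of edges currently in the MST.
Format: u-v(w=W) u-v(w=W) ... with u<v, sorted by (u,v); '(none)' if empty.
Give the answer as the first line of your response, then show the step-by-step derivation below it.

0-1(w=12) 0-4(w=3) 1-2(w=8) 2-6(w=2) 2-7(w=16) 3-6(w=6) 4-5(w=6)

step 1: add edge 2-6 (w=2); MST = {2-6(w=2)}
step 2: add edge 3-6 (w=6); MST = {2-6(w=2) 3-6(w=6)}
step 3: add edge 1-2 (w=8); MST = {1-2(w=8) 2-6(w=2) 3-6(w=6)}
step 4: add edge 0-1 (w=12); MST = {0-1(w=12) 1-2(w=8) 2-6(w=2) 3-6(w=6)}
step 5: add edge 0-4 (w=3); MST = {0-1(w=12) 0-4(w=3) 1-2(w=8) 2-6(w=2) 3-6(w=6)}
step 6: add edge 4-5 (w=6); MST = {0-1(w=12) 0-4(w=3) 1-2(w=8) 2-6(w=2) 3-6(w=6) 4-5(w=6)}
step 7: add edge 2-7 (w=16); MST = {0-1(w=12) 0-4(w=3) 1-2(w=8) 2-6(w=2) 2-7(w=16) 3-6(w=6) 4-5(w=6)}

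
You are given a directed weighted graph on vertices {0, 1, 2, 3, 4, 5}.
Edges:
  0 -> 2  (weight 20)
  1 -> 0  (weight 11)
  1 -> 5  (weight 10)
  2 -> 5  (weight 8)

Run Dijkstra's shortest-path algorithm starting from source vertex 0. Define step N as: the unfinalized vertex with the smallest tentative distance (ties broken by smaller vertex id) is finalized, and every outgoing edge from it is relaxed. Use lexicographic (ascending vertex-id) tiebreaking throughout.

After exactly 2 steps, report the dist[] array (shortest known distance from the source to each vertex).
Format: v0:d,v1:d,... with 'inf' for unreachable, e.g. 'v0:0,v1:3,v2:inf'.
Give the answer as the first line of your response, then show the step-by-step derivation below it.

v0:0,v1:inf,v2:20,v3:inf,v4:inf,v5:28

step 1: dist = v0:0,v1:inf,v2:20,v3:inf,v4:inf,v5:inf
step 2: dist = v0:0,v1:inf,v2:20,v3:inf,v4:inf,v5:28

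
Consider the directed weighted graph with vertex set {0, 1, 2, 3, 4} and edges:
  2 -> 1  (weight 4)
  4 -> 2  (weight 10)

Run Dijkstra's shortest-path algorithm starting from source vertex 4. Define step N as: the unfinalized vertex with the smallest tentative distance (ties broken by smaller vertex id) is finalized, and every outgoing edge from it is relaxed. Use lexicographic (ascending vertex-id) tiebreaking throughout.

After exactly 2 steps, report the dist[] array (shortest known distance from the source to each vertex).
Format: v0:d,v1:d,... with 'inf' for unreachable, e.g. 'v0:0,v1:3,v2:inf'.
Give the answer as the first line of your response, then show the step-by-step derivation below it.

v0:inf,v1:14,v2:10,v3:inf,v4:0

step 1: dist = v0:inf,v1:inf,v2:10,v3:inf,v4:0
step 2: dist = v0:inf,v1:14,v2:10,v3:inf,v4:0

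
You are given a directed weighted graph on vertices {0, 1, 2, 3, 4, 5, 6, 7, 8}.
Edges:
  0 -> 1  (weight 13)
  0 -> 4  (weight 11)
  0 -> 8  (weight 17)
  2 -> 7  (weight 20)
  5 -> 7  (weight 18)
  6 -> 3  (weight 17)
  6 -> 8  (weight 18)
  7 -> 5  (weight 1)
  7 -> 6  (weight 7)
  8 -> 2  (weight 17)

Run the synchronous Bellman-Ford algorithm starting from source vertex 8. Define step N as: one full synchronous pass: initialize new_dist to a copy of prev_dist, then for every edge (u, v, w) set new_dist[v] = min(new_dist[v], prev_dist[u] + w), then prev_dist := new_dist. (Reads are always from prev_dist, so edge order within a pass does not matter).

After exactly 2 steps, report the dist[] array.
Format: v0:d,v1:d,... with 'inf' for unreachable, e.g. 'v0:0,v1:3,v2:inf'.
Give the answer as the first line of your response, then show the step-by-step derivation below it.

v0:inf,v1:inf,v2:17,v3:inf,v4:inf,v5:inf,v6:inf,v7:37,v8:0

step 1: dist = v0:inf,v1:inf,v2:17,v3:inf,v4:inf,v5:inf,v6:inf,v7:inf,v8:0
step 2: dist = v0:inf,v1:inf,v2:17,v3:inf,v4:inf,v5:inf,v6:inf,v7:37,v8:0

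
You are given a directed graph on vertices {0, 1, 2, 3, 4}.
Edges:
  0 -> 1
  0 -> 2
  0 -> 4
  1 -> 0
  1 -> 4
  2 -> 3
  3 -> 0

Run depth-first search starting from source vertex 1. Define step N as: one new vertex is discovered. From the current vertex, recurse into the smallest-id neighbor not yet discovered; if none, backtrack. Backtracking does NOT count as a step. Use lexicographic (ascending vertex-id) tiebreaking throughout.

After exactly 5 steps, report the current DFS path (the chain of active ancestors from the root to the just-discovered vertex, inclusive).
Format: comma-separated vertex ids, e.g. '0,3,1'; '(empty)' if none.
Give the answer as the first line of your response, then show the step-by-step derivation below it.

1,0,4

step 1: discover 1; path=1; order=1
step 2: discover 0; path=1>0; order=1,0
step 3: discover 2; path=1>0>2; order=1,0,2
step 4: discover 3; path=1>0>2>3; order=1,0,2,3
step 5: discover 4; path=1>0>4; order=1,0,2,3,4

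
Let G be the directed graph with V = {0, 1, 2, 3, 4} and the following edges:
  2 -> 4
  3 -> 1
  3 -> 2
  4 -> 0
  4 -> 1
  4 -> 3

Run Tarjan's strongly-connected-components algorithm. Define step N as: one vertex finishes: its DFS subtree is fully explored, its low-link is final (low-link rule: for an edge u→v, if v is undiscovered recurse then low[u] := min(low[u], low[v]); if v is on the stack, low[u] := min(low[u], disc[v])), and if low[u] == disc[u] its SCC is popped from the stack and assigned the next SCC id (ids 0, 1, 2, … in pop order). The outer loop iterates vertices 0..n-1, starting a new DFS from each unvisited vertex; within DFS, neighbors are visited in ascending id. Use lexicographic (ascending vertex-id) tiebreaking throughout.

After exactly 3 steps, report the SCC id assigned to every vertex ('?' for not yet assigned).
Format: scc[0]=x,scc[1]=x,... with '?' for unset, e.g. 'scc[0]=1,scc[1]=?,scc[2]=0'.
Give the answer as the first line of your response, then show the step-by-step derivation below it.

scc[0]=0,scc[1]=1,scc[2]=?,scc[3]=?,scc[4]=?

step 1: low=(low[0]=0,low[1]=?,low[2]=?,low[3]=?,low[4]=?); scc=(scc[0]=0,scc[1]=?,scc[2]=?,scc[3]=?,scc[4]=?)
step 2: low=(low[0]=0,low[1]=1,low[2]=?,low[3]=?,low[4]=?); scc=(scc[0]=0,scc[1]=1,scc[2]=?,scc[3]=?,scc[4]=?)
step 3: low=(low[0]=0,low[1]=1,low[2]=2,low[3]=2,low[4]=3); scc=(scc[0]=0,scc[1]=1,scc[2]=?,scc[3]=?,scc[4]=?)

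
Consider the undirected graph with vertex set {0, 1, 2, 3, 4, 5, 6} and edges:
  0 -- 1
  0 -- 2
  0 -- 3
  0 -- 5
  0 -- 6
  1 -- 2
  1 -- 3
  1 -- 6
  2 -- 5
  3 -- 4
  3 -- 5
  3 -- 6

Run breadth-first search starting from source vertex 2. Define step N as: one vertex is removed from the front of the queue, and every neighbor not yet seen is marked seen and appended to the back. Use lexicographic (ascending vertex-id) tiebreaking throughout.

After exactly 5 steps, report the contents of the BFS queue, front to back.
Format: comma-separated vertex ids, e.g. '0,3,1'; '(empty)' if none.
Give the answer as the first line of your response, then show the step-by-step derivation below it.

6,4

step 1: dequeue 2; queue=[0,1,5]; order=2
step 2: dequeue 0; queue=[1,5,3,6]; order=2,0
step 3: dequeue 1; queue=[5,3,6]; order=2,0,1
step 4: dequeue 5; queue=[3,6]; order=2,0,1,5
step 5: dequeue 3; queue=[6,4]; order=2,0,1,5,3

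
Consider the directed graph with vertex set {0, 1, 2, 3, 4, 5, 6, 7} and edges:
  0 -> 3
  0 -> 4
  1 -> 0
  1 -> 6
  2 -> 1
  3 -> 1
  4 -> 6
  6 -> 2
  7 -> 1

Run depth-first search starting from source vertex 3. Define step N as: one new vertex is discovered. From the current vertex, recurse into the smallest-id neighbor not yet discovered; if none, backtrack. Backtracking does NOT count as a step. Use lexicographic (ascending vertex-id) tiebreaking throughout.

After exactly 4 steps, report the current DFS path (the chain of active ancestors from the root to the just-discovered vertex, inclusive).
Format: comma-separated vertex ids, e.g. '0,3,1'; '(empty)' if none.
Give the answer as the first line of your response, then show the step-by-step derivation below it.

3,1,0,4

step 1: discover 3; path=3; order=3
step 2: discover 1; path=3>1; order=3,1
step 3: discover 0; path=3>1>0; order=3,1,0
step 4: discover 4; path=3>1>0>4; order=3,1,0,4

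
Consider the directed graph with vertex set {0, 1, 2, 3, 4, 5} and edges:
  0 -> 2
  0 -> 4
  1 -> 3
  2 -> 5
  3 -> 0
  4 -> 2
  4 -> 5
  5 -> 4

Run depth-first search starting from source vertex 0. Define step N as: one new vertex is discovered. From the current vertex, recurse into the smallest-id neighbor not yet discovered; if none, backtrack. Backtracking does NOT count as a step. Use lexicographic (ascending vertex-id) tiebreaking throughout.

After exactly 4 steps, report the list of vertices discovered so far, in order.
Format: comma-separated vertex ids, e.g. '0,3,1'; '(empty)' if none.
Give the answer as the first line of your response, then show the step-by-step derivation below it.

0,2,5,4

step 1: discover 0; path=0; order=0
step 2: discover 2; path=0>2; order=0,2
step 3: discover 5; path=0>2>5; order=0,2,5
step 4: discover 4; path=0>2>5>4; order=0,2,5,4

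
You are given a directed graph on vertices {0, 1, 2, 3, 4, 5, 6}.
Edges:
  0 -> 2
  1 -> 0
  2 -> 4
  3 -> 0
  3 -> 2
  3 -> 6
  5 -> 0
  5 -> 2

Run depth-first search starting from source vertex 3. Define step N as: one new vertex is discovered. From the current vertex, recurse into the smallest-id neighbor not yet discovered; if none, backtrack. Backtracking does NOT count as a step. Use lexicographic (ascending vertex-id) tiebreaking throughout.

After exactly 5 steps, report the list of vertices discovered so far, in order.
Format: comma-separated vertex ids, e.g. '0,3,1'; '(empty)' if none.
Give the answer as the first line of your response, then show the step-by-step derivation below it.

3,0,2,4,6

step 1: discover 3; path=3; order=3
step 2: discover 0; path=3>0; order=3,0
step 3: discover 2; path=3>0>2; order=3,0,2
step 4: discover 4; path=3>0>2>4; order=3,0,2,4
step 5: discover 6; path=3>6; order=3,0,2,4,6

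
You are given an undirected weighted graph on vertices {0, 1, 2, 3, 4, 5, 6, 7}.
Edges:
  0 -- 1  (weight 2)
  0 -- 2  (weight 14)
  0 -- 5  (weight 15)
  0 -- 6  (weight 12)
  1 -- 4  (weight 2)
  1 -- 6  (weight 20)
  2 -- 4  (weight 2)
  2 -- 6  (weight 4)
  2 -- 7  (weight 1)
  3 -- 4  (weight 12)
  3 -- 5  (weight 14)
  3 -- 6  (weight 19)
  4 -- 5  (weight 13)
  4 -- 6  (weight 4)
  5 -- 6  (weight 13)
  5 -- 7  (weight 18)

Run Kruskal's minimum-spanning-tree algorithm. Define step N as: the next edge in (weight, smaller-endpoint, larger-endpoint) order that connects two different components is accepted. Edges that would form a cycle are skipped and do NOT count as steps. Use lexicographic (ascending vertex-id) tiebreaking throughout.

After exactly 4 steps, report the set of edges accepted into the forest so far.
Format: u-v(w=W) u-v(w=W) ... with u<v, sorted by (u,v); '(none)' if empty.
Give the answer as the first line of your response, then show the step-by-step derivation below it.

0-1(w=2) 1-4(w=2) 2-4(w=2) 2-7(w=1)

step 1: add edge 2-7 (w=1); MST = {2-7(w=1)}
step 2: add edge 0-1 (w=2); MST = {0-1(w=2) 2-7(w=1)}
step 3: add edge 1-4 (w=2); MST = {0-1(w=2) 1-4(w=2) 2-7(w=1)}
step 4: add edge 2-4 (w=2); MST = {0-1(w=2) 1-4(w=2) 2-4(w=2) 2-7(w=1)}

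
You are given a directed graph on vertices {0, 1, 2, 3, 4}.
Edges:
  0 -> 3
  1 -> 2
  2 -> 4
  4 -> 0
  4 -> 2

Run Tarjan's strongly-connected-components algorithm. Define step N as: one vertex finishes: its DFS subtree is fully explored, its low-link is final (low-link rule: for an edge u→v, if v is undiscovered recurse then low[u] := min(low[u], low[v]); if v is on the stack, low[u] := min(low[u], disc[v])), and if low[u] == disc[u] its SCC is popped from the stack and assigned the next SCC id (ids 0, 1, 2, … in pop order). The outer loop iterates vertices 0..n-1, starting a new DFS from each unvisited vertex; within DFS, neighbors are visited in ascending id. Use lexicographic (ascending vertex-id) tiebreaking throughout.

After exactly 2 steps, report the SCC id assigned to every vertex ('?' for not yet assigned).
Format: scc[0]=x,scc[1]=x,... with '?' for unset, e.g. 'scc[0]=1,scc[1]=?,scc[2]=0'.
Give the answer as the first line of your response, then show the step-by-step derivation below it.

scc[0]=1,scc[1]=?,scc[2]=?,scc[3]=0,scc[4]=?

step 1: low=(low[0]=0,low[1]=?,low[2]=?,low[3]=1,low[4]=?); scc=(scc[0]=?,scc[1]=?,scc[2]=?,scc[3]=0,scc[4]=?)
step 2: low=(low[0]=0,low[1]=?,low[2]=?,low[3]=1,low[4]=?); scc=(scc[0]=1,scc[1]=?,scc[2]=?,scc[3]=0,scc[4]=?)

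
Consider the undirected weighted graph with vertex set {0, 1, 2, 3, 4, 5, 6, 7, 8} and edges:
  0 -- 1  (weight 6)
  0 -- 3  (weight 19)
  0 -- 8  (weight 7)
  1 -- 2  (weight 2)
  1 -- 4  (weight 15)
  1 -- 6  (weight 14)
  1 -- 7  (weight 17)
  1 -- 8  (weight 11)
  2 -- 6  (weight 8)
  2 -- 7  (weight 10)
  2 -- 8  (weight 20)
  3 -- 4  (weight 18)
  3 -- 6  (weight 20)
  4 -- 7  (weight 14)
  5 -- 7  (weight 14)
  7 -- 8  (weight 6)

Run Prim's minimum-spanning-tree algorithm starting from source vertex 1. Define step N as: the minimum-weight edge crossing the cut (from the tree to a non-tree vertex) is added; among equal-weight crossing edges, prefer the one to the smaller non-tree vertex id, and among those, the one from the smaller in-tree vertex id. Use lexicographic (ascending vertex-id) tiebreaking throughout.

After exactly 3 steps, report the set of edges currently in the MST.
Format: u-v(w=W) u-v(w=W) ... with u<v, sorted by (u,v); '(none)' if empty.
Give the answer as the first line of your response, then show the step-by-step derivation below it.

0-1(w=6) 0-8(w=7) 1-2(w=2)

step 1: add edge 1-2 (w=2); MST = {1-2(w=2)}
step 2: add edge 0-1 (w=6); MST = {0-1(w=6) 1-2(w=2)}
step 3: add edge 0-8 (w=7); MST = {0-1(w=6) 0-8(w=7) 1-2(w=2)}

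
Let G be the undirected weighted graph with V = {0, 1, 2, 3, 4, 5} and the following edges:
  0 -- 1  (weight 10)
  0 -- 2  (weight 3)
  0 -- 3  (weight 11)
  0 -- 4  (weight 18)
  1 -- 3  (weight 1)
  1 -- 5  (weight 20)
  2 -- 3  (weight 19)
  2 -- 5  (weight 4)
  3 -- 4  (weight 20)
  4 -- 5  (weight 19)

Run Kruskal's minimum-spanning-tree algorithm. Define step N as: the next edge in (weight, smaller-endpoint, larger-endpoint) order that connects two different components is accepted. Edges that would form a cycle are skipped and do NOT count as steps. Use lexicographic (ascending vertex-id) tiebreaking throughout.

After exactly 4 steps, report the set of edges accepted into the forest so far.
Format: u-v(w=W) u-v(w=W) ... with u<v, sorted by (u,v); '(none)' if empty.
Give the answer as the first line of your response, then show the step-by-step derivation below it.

0-1(w=10) 0-2(w=3) 1-3(w=1) 2-5(w=4)

step 1: add edge 1-3 (w=1); MST = {1-3(w=1)}
step 2: add edge 0-2 (w=3); MST = {0-2(w=3) 1-3(w=1)}
step 3: add edge 2-5 (w=4); MST = {0-2(w=3) 1-3(w=1) 2-5(w=4)}
step 4: add edge 0-1 (w=10); MST = {0-1(w=10) 0-2(w=3) 1-3(w=1) 2-5(w=4)}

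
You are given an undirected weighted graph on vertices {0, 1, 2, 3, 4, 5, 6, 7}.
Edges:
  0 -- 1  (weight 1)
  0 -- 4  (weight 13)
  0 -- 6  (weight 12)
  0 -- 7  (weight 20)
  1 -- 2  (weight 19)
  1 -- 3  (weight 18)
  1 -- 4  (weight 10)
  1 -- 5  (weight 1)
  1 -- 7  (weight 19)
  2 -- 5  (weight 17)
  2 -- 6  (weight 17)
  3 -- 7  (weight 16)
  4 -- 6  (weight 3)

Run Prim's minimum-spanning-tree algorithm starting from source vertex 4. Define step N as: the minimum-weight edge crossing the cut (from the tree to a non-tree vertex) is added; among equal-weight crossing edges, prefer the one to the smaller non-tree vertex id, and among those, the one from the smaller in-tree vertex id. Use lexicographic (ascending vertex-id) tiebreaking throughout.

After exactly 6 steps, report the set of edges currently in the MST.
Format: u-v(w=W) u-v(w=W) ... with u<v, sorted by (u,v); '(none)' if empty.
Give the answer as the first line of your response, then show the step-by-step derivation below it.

0-1(w=1) 1-3(w=18) 1-4(w=10) 1-5(w=1) 2-5(w=17) 4-6(w=3)

step 1: add edge 4-6 (w=3); MST = {4-6(w=3)}
step 2: add edge 1-4 (w=10); MST = {1-4(w=10) 4-6(w=3)}
step 3: add edge 0-1 (w=1); MST = {0-1(w=1) 1-4(w=10) 4-6(w=3)}
step 4: add edge 1-5 (w=1); MST = {0-1(w=1) 1-4(w=10) 1-5(w=1) 4-6(w=3)}
step 5: add edge 2-5 (w=17); MST = {0-1(w=1) 1-4(w=10) 1-5(w=1) 2-5(w=17) 4-6(w=3)}
step 6: add edge 1-3 (w=18); MST = {0-1(w=1) 1-3(w=18) 1-4(w=10) 1-5(w=1) 2-5(w=17) 4-6(w=3)}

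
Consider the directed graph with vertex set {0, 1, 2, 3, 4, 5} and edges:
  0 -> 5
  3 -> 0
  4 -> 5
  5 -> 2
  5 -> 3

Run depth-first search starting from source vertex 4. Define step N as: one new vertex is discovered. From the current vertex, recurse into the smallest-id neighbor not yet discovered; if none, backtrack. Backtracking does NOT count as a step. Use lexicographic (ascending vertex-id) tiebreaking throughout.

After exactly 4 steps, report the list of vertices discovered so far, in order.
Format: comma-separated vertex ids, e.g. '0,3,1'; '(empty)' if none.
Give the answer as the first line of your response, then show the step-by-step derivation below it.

4,5,2,3

step 1: discover 4; path=4; order=4
step 2: discover 5; path=4>5; order=4,5
step 3: discover 2; path=4>5>2; order=4,5,2
step 4: discover 3; path=4>5>3; order=4,5,2,3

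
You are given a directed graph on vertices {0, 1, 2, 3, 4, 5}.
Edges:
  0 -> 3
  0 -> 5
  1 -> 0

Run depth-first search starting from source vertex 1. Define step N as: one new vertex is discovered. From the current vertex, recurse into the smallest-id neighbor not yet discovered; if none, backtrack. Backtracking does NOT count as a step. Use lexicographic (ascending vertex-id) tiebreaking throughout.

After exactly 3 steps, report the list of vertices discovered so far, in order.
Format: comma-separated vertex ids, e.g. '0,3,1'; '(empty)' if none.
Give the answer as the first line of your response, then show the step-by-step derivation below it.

1,0,3

step 1: discover 1; path=1; order=1
step 2: discover 0; path=1>0; order=1,0
step 3: discover 3; path=1>0>3; order=1,0,3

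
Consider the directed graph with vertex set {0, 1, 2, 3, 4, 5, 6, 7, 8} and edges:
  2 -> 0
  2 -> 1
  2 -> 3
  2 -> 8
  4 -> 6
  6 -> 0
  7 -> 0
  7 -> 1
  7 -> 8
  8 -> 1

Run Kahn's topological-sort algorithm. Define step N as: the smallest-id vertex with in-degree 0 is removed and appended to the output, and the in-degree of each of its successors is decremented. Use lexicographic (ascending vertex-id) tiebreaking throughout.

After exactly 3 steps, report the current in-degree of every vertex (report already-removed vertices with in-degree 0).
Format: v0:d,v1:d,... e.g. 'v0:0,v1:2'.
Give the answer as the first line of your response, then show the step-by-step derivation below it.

v0:2,v1:2,v2:0,v3:0,v4:0,v5:0,v6:0,v7:0,v8:1

step 1: output 2; order=[2]; indeg=(2,2,0,0,0,0,1,0,1)
step 2: output 3; order=[2,3]; indeg=(2,2,0,0,0,0,1,0,1)
step 3: output 4; order=[2,3,4]; indeg=(2,2,0,0,0,0,0,0,1)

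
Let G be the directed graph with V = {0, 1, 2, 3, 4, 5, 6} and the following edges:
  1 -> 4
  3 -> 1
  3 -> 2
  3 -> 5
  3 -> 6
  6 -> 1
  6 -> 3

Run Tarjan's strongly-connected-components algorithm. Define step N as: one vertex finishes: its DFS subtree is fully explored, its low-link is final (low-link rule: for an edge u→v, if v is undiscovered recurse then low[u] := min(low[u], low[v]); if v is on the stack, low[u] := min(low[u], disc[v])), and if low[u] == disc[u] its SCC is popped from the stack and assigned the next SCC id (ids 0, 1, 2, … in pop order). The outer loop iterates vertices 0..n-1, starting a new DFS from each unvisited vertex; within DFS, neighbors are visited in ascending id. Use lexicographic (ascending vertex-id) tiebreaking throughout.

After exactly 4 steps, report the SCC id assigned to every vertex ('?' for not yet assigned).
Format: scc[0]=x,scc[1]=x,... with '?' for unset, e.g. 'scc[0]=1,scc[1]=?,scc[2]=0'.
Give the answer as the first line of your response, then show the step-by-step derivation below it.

scc[0]=0,scc[1]=2,scc[2]=3,scc[3]=?,scc[4]=1,scc[5]=?,scc[6]=?

step 1: low=(low[0]=0,low[1]=?,low[2]=?,low[3]=?,low[4]=?,low[5]=?,low[6]=?); scc=(scc[0]=0,scc[1]=?,scc[2]=?,scc[3]=?,scc[4]=?,scc[5]=?,scc[6]=?)
step 2: low=(low[0]=0,low[1]=1,low[2]=?,low[3]=?,low[4]=2,low[5]=?,low[6]=?); scc=(scc[0]=0,scc[1]=?,scc[2]=?,scc[3]=?,scc[4]=1,scc[5]=?,scc[6]=?)
step 3: low=(low[0]=0,low[1]=1,low[2]=?,low[3]=?,low[4]=2,low[5]=?,low[6]=?); scc=(scc[0]=0,scc[1]=2,scc[2]=?,scc[3]=?,scc[4]=1,scc[5]=?,scc[6]=?)
step 4: low=(low[0]=0,low[1]=1,low[2]=3,low[3]=?,low[4]=2,low[5]=?,low[6]=?); scc=(scc[0]=0,scc[1]=2,scc[2]=3,scc[3]=?,scc[4]=1,scc[5]=?,scc[6]=?)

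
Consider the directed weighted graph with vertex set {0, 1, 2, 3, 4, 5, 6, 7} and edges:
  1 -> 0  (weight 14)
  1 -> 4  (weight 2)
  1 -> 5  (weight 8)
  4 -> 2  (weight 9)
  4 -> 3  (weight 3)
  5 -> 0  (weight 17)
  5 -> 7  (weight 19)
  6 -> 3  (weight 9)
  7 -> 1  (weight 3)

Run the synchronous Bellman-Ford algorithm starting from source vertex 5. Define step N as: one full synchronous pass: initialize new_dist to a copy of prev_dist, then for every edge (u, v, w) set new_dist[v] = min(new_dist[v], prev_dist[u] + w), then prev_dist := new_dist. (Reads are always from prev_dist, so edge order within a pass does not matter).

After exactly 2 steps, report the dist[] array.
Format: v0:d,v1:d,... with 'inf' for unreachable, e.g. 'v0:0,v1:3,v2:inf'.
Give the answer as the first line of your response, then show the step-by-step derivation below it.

v0:17,v1:22,v2:inf,v3:inf,v4:inf,v5:0,v6:inf,v7:19

step 1: dist = v0:17,v1:inf,v2:inf,v3:inf,v4:inf,v5:0,v6:inf,v7:19
step 2: dist = v0:17,v1:22,v2:inf,v3:inf,v4:inf,v5:0,v6:inf,v7:19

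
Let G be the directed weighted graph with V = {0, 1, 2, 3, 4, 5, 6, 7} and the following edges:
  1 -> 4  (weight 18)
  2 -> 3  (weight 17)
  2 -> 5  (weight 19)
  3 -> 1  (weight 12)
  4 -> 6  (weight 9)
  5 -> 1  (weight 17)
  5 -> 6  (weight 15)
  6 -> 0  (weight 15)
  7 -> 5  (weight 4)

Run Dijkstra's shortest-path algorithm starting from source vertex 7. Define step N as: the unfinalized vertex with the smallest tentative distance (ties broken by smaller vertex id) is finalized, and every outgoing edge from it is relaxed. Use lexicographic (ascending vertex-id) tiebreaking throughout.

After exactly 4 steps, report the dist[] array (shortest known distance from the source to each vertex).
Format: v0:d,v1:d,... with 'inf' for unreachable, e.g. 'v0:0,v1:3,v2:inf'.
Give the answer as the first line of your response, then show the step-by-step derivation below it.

v0:34,v1:21,v2:inf,v3:inf,v4:39,v5:4,v6:19,v7:0

step 1: dist = v0:inf,v1:inf,v2:inf,v3:inf,v4:inf,v5:4,v6:inf,v7:0
step 2: dist = v0:inf,v1:21,v2:inf,v3:inf,v4:inf,v5:4,v6:19,v7:0
step 3: dist = v0:34,v1:21,v2:inf,v3:inf,v4:inf,v5:4,v6:19,v7:0
step 4: dist = v0:34,v1:21,v2:inf,v3:inf,v4:39,v5:4,v6:19,v7:0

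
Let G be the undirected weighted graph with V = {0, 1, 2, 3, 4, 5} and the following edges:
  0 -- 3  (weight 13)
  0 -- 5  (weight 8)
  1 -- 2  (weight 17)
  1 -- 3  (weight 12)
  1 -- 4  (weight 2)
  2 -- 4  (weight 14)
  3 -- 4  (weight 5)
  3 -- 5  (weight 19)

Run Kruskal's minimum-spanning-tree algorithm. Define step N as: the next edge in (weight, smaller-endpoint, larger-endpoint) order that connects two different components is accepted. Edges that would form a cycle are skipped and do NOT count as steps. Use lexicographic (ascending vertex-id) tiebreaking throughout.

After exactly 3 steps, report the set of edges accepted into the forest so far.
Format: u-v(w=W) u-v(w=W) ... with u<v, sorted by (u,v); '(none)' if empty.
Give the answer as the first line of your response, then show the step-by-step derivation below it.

0-5(w=8) 1-4(w=2) 3-4(w=5)

step 1: add edge 1-4 (w=2); MST = {1-4(w=2)}
step 2: add edge 3-4 (w=5); MST = {1-4(w=2) 3-4(w=5)}
step 3: add edge 0-5 (w=8); MST = {0-5(w=8) 1-4(w=2) 3-4(w=5)}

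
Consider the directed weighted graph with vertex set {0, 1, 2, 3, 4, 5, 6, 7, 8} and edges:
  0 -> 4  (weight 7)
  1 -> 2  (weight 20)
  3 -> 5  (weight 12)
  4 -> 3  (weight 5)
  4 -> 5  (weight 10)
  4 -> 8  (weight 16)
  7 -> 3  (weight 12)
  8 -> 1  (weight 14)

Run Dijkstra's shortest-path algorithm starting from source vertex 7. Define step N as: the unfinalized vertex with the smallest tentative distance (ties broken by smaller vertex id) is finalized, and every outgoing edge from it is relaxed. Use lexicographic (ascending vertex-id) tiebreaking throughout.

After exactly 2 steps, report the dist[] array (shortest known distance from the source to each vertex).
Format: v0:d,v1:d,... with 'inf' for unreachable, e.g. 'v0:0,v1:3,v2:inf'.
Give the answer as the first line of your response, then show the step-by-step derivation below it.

v0:inf,v1:inf,v2:inf,v3:12,v4:inf,v5:24,v6:inf,v7:0,v8:inf

step 1: dist = v0:inf,v1:inf,v2:inf,v3:12,v4:inf,v5:inf,v6:inf,v7:0,v8:inf
step 2: dist = v0:inf,v1:inf,v2:inf,v3:12,v4:inf,v5:24,v6:inf,v7:0,v8:inf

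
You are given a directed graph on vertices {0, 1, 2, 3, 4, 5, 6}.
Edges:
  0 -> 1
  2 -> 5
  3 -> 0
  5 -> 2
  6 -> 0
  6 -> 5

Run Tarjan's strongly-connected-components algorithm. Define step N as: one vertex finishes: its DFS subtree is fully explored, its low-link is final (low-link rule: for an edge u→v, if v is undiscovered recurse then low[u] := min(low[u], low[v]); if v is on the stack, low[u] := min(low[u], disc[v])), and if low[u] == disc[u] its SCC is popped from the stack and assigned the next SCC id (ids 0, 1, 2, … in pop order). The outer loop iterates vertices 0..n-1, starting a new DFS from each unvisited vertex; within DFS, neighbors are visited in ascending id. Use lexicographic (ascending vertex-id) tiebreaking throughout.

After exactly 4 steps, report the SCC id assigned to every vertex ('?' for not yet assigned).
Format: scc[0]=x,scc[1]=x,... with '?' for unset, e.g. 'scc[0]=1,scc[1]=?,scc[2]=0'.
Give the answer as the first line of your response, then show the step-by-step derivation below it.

scc[0]=1,scc[1]=0,scc[2]=2,scc[3]=?,scc[4]=?,scc[5]=2,scc[6]=?

step 1: low=(low[0]=0,low[1]=1,low[2]=?,low[3]=?,low[4]=?,low[5]=?,low[6]=?); scc=(scc[0]=?,scc[1]=0,scc[2]=?,scc[3]=?,scc[4]=?,scc[5]=?,scc[6]=?)
step 2: low=(low[0]=0,low[1]=1,low[2]=?,low[3]=?,low[4]=?,low[5]=?,low[6]=?); scc=(scc[0]=1,scc[1]=0,scc[2]=?,scc[3]=?,scc[4]=?,scc[5]=?,scc[6]=?)
step 3: low=(low[0]=0,low[1]=1,low[2]=2,low[3]=?,low[4]=?,low[5]=2,low[6]=?); scc=(scc[0]=1,scc[1]=0,scc[2]=?,scc[3]=?,scc[4]=?,scc[5]=?,scc[6]=?)
step 4: low=(low[0]=0,low[1]=1,low[2]=2,low[3]=?,low[4]=?,low[5]=2,low[6]=?); scc=(scc[0]=1,scc[1]=0,scc[2]=2,scc[3]=?,scc[4]=?,scc[5]=2,scc[6]=?)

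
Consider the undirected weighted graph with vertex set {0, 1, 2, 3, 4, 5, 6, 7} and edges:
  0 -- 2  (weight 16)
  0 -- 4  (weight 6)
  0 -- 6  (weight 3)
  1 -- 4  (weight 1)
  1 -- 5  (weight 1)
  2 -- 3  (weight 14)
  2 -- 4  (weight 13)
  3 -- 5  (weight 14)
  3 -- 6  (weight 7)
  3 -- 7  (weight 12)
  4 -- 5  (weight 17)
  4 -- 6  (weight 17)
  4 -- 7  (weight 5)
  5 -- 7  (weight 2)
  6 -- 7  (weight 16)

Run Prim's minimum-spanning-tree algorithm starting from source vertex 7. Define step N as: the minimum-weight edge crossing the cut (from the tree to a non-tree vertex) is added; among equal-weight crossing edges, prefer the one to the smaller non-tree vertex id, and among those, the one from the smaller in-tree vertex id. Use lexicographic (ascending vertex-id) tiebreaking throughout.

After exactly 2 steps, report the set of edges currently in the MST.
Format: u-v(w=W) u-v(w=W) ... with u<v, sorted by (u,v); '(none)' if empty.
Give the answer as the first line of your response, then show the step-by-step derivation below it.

1-5(w=1) 5-7(w=2)

step 1: add edge 5-7 (w=2); MST = {5-7(w=2)}
step 2: add edge 1-5 (w=1); MST = {1-5(w=1) 5-7(w=2)}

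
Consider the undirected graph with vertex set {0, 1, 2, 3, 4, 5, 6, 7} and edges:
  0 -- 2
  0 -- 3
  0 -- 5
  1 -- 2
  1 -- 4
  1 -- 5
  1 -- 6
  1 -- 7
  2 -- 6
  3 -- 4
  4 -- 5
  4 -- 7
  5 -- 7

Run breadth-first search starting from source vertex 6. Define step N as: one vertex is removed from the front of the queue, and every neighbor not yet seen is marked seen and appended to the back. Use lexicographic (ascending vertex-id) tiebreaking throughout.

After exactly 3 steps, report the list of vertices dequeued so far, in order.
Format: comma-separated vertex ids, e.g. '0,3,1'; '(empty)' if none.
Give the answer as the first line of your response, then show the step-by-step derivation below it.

6,1,2

step 1: dequeue 6; queue=[1,2]; order=6
step 2: dequeue 1; queue=[2,4,5,7]; order=6,1
step 3: dequeue 2; queue=[4,5,7,0]; order=6,1,2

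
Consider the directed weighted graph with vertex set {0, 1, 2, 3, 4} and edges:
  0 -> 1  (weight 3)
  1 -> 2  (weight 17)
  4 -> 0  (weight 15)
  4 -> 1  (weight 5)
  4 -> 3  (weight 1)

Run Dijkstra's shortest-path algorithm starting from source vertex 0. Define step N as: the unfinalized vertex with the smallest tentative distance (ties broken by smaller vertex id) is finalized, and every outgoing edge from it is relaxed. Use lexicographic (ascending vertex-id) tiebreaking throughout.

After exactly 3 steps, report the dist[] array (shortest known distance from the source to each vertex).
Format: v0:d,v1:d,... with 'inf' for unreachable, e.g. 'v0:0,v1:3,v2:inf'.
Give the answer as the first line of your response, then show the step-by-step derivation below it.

v0:0,v1:3,v2:20,v3:inf,v4:inf

step 1: dist = v0:0,v1:3,v2:inf,v3:inf,v4:inf
step 2: dist = v0:0,v1:3,v2:20,v3:inf,v4:inf
step 3: dist = v0:0,v1:3,v2:20,v3:inf,v4:inf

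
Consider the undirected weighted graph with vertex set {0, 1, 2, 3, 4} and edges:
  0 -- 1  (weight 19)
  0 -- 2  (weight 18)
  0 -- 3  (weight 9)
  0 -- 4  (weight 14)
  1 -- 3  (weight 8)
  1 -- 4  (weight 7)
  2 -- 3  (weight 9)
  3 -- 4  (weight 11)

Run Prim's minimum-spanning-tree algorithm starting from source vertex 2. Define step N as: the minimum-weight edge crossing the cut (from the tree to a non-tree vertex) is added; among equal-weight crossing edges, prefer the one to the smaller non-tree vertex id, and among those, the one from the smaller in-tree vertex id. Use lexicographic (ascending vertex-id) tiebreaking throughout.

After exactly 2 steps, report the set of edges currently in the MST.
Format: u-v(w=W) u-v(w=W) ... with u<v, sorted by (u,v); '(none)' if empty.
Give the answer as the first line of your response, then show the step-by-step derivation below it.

1-3(w=8) 2-3(w=9)

step 1: add edge 2-3 (w=9); MST = {2-3(w=9)}
step 2: add edge 1-3 (w=8); MST = {1-3(w=8) 2-3(w=9)}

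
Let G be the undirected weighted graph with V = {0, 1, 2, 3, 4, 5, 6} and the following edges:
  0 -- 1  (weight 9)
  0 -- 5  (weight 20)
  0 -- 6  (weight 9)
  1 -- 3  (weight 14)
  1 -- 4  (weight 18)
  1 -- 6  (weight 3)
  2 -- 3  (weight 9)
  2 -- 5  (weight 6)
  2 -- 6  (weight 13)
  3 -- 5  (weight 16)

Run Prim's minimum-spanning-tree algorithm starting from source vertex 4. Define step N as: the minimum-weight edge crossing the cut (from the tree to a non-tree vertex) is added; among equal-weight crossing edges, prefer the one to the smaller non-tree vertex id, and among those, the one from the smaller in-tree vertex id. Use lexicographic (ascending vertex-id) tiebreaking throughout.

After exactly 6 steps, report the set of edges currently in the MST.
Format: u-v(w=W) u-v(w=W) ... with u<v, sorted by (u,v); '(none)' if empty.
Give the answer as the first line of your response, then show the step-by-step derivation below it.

0-1(w=9) 1-4(w=18) 1-6(w=3) 2-3(w=9) 2-5(w=6) 2-6(w=13)

step 1: add edge 1-4 (w=18); MST = {1-4(w=18)}
step 2: add edge 1-6 (w=3); MST = {1-4(w=18) 1-6(w=3)}
step 3: add edge 0-1 (w=9); MST = {0-1(w=9) 1-4(w=18) 1-6(w=3)}
step 4: add edge 2-6 (w=13); MST = {0-1(w=9) 1-4(w=18) 1-6(w=3) 2-6(w=13)}
step 5: add edge 2-5 (w=6); MST = {0-1(w=9) 1-4(w=18) 1-6(w=3) 2-5(w=6) 2-6(w=13)}
step 6: add edge 2-3 (w=9); MST = {0-1(w=9) 1-4(w=18) 1-6(w=3) 2-3(w=9) 2-5(w=6) 2-6(w=13)}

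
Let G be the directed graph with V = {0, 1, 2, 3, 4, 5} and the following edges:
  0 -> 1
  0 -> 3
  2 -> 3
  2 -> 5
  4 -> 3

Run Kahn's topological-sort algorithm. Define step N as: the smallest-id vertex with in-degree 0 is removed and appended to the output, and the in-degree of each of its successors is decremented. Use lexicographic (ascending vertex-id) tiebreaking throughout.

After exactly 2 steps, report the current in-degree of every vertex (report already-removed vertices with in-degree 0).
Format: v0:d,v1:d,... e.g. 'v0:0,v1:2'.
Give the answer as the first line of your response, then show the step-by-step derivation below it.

v0:0,v1:0,v2:0,v3:2,v4:0,v5:1

step 1: output 0; order=[0]; indeg=(0,0,0,2,0,1)
step 2: output 1; order=[0,1]; indeg=(0,0,0,2,0,1)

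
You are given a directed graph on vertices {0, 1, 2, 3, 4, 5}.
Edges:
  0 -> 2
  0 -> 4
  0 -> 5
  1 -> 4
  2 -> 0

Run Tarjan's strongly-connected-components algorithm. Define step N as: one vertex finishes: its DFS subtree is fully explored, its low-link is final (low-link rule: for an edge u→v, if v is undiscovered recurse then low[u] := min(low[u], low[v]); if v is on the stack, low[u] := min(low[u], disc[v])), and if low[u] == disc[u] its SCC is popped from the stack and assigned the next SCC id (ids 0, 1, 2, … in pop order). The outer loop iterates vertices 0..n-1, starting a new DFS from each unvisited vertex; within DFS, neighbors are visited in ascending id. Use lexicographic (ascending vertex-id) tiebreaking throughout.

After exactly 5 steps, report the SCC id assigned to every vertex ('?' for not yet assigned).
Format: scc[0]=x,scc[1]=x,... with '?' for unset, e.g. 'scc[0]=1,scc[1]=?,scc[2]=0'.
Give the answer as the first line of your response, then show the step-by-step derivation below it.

scc[0]=2,scc[1]=3,scc[2]=2,scc[3]=?,scc[4]=0,scc[5]=1

step 1: low=(low[0]=0,low[1]=?,low[2]=0,low[3]=?,low[4]=?,low[5]=?); scc=(scc[0]=?,scc[1]=?,scc[2]=?,scc[3]=?,scc[4]=?,scc[5]=?)
step 2: low=(low[0]=0,low[1]=?,low[2]=0,low[3]=?,low[4]=2,low[5]=?); scc=(scc[0]=?,scc[1]=?,scc[2]=?,scc[3]=?,scc[4]=0,scc[5]=?)
step 3: low=(low[0]=0,low[1]=?,low[2]=0,low[3]=?,low[4]=2,low[5]=3); scc=(scc[0]=?,scc[1]=?,scc[2]=?,scc[3]=?,scc[4]=0,scc[5]=1)
step 4: low=(low[0]=0,low[1]=?,low[2]=0,low[3]=?,low[4]=2,low[5]=3); scc=(scc[0]=2,scc[1]=?,scc[2]=2,scc[3]=?,scc[4]=0,scc[5]=1)
step 5: low=(low[0]=0,low[1]=4,low[2]=0,low[3]=?,low[4]=2,low[5]=3); scc=(scc[0]=2,scc[1]=3,scc[2]=2,scc[3]=?,scc[4]=0,scc[5]=1)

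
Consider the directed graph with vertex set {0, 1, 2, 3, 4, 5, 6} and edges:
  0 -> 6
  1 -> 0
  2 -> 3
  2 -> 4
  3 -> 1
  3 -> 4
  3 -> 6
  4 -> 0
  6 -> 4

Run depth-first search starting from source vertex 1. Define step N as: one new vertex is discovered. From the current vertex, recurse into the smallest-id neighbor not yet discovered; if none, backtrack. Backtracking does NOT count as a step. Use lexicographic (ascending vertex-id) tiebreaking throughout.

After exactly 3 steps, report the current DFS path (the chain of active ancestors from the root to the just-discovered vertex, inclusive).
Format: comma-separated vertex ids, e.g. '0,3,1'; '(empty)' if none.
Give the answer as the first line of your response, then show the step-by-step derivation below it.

1,0,6

step 1: discover 1; path=1; order=1
step 2: discover 0; path=1>0; order=1,0
step 3: discover 6; path=1>0>6; order=1,0,6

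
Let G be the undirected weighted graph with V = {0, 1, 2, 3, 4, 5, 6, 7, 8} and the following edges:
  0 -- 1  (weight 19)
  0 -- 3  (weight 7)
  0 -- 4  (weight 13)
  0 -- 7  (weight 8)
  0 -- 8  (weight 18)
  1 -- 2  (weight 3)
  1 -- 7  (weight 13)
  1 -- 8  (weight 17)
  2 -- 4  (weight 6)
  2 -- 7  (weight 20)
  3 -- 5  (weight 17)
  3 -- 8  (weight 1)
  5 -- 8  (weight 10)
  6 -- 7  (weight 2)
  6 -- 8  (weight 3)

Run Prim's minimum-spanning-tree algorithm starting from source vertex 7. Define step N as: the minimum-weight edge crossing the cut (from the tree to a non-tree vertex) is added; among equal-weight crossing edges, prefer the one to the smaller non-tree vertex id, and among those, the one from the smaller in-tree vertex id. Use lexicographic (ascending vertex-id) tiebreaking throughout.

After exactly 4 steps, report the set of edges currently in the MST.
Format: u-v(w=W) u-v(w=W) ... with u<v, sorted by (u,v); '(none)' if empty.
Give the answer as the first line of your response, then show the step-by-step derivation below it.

0-3(w=7) 3-8(w=1) 6-7(w=2) 6-8(w=3)

step 1: add edge 6-7 (w=2); MST = {6-7(w=2)}
step 2: add edge 6-8 (w=3); MST = {6-7(w=2) 6-8(w=3)}
step 3: add edge 3-8 (w=1); MST = {3-8(w=1) 6-7(w=2) 6-8(w=3)}
step 4: add edge 0-3 (w=7); MST = {0-3(w=7) 3-8(w=1) 6-7(w=2) 6-8(w=3)}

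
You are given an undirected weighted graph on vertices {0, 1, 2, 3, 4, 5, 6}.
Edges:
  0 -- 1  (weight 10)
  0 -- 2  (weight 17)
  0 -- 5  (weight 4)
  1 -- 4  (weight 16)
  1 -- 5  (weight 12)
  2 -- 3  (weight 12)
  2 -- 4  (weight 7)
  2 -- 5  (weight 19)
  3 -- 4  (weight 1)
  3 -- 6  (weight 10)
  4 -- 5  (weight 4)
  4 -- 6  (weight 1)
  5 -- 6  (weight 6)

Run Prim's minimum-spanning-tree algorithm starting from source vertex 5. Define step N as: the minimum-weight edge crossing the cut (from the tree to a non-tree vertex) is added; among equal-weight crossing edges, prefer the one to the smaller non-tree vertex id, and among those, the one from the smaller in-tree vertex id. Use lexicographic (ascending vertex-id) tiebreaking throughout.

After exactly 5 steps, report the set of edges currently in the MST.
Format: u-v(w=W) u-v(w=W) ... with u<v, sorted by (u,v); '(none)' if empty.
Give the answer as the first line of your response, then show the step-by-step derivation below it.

0-5(w=4) 2-4(w=7) 3-4(w=1) 4-5(w=4) 4-6(w=1)

step 1: add edge 0-5 (w=4); MST = {0-5(w=4)}
step 2: add edge 4-5 (w=4); MST = {0-5(w=4) 4-5(w=4)}
step 3: add edge 3-4 (w=1); MST = {0-5(w=4) 3-4(w=1) 4-5(w=4)}
step 4: add edge 4-6 (w=1); MST = {0-5(w=4) 3-4(w=1) 4-5(w=4) 4-6(w=1)}
step 5: add edge 2-4 (w=7); MST = {0-5(w=4) 2-4(w=7) 3-4(w=1) 4-5(w=4) 4-6(w=1)}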